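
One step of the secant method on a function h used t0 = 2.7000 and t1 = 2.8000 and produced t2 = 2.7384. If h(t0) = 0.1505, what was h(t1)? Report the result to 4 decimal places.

The secant line through (2.7000, 0.1505) and (2.8000, h(t1)) crosses zero at t2 = 2.7384.
So (2.7000, 0.1505), (2.8000, h(t1)), (2.7384, 0) are collinear:
h(t1) = 0.1505 · (2.8000 − 2.7384) / (2.7000 − 2.7384) = 0.1505 · (0.061600)/(-0.038400) = -0.241427

-0.2414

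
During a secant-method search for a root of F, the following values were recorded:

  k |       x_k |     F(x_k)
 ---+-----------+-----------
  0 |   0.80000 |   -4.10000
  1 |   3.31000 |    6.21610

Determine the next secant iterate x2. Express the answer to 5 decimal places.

1.79757

x2 = 3.31000 − 6.21610·(3.31000 − 0.80000) / (6.21610 − (-4.10000))
   = 3.31000 − (15.6024110)/(10.3161000) = 1.7975669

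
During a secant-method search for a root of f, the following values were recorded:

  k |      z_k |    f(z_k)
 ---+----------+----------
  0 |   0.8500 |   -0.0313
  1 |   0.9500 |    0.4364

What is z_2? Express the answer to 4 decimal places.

0.8567

z_2 = 0.9500 − 0.4364·(0.9500 − 0.8500) / (0.4364 − (-0.0313))
   = 0.9500 − (0.043640)/(0.467700) = 0.856692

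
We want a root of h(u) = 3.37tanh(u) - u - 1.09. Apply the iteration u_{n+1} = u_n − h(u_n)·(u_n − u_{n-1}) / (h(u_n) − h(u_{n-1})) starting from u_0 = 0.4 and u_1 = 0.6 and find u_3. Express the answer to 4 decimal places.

0.5196

h(0.4) = -0.209572, h(0.6) = 0.119857
u_2 = 0.600000 − 0.119857·(0.600000 − 0.400000) / (0.119857 − (-0.209572)) = 0.600000 − (0.023971)/(0.329429) = 0.527233
h(0.527233) = 0.011365
u_3 = 0.527233 − 0.011365·(0.527233 − 0.600000) / (0.011365 − 0.119857) = 0.527233 − (-0.000827)/(-0.108493) = 0.519611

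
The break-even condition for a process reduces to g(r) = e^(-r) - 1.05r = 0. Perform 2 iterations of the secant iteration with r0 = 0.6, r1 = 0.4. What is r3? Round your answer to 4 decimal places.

0.5497

g(0.6) = -0.081188, g(0.4) = 0.250320
r2 = 0.400000 − 0.250320·(0.400000 − 0.600000) / (0.250320 − (-0.081188)) = 0.400000 − (-0.050064)/(0.331508) = 0.551019
g(0.551019) = -0.002207
r3 = 0.551019 − (-0.002207)·(0.551019 − 0.400000) / (-0.002207 − 0.250320) = 0.551019 − (-0.000333)/(-0.252528) = 0.549699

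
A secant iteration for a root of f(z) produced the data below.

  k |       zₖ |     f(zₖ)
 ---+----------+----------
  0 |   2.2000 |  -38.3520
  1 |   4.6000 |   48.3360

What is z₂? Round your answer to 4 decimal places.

3.2618

z₂ = 4.6000 − 48.3360·(4.6000 − 2.2000) / (48.3360 − (-38.3520))
   = 4.6000 − (116.006400)/(86.688000) = 3.261794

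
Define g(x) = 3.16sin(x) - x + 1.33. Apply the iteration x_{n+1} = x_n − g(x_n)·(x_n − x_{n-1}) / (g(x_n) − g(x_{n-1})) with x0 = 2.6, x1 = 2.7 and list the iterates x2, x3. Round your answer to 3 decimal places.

g(2.6) = 0.35898, g(2.7) = -0.01948
x2 = 2.70000 − (-0.01948)·(2.70000 − 2.60000) / (-0.01948 − 0.35898) = 2.70000 − (-0.00195)/(-0.37846) = 2.69485
g(2.69485) = 0.00035
x3 = 2.69485 − 0.00035·(2.69485 − 2.70000) / (0.00035 − (-0.01948)) = 2.69485 − (0.00000)/(0.01983) = 2.69494

2.695, 2.695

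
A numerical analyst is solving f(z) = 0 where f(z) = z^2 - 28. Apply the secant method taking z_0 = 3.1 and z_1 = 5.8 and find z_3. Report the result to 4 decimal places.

f(3.1) = -18.390000, f(5.8) = 5.640000
z_2 = 5.800000 − 5.640000·(5.800000 − 3.100000) / (5.640000 − (-18.390000)) = 5.800000 − (15.228000)/(24.030000) = 5.166292
f(5.166292) = -1.309426
z_3 = 5.166292 − (-1.309426)·(5.166292 − 5.800000) / (-1.309426 − 5.640000) = 5.166292 − (0.829793)/(-6.949426) = 5.285697

5.2857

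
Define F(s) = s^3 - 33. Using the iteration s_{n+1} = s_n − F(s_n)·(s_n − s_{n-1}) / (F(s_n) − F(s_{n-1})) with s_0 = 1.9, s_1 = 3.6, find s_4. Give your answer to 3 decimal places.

F(1.9) = -26.14100, F(3.6) = 13.65600
s_2 = 3.60000 − 13.65600·(3.60000 − 1.90000) / (13.65600 − (-26.14100)) = 3.60000 − (23.21520)/(39.79700) = 3.01666
F(3.01666) = -5.54769
s_3 = 3.01666 − (-5.54769)·(3.01666 − 3.60000) / (-5.54769 − 13.65600) = 3.01666 − (3.23619)/(-19.20369) = 3.18518
F(3.18518) = -0.68520
s_4 = 3.18518 − (-0.68520)·(3.18518 − 3.01666) / (-0.68520 − (-5.54769)) = 3.18518 − (-0.11547)/(4.86249) = 3.20893

3.209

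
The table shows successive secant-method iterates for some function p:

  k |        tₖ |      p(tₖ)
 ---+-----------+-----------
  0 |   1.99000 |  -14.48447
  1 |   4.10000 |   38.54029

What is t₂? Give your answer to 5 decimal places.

2.56638

t₂ = 4.10000 − 38.54029·(4.10000 − 1.99000) / (38.54029 − (-14.48447))
   = 4.10000 − (81.3200119)/(53.0247600) = 2.5663766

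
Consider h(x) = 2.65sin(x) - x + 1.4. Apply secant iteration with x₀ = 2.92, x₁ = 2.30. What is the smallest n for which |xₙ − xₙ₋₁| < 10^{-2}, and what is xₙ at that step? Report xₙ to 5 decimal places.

n = 4, xₙ = 2.65026

h(2.92) = -0.9375734, h(2.30) = 1.0761188
x₂ = 2.3000000 − 1.0761188·(-0.6200000)/(2.0136922) = 2.6313285;  |Δ| = 0.3313285
h(2.6313285) = 0.0629520
x₃ = 2.6313285 − 0.0629520·(0.3313285)/(-1.0131668) = 2.6519153;  |Δ| = 0.0205867
h(2.6519153) = -0.0055110
x₄ = 2.6519153 − (-0.0055110)·(0.0205867)/(-0.0684631) = 2.6502581;  |Δ| = 0.0016572
|x₄ − x₃| = 0.0016572 < 10^{-2}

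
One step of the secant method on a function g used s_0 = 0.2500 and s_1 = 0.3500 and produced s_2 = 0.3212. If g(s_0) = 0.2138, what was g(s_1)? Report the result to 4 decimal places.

-0.0865

The secant line through (0.2500, 0.2138) and (0.3500, g(s_1)) crosses zero at s_2 = 0.3212.
So (0.2500, 0.2138), (0.3500, g(s_1)), (0.3212, 0) are collinear:
g(s_1) = 0.2138 · (0.3500 − 0.3212) / (0.2500 − 0.3212) = 0.2138 · (0.028800)/(-0.071200) = -0.086481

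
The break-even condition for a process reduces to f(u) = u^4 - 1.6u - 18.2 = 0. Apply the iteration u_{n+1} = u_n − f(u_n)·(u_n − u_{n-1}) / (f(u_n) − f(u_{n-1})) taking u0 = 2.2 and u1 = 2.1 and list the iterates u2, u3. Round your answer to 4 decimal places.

2.1553, 2.1572

f(2.2) = 1.705600, f(2.1) = -2.111900
u2 = 2.100000 − (-2.111900)·(2.100000 − 2.200000) / (-2.111900 − 1.705600) = 2.100000 − (0.211190)/(-3.817500) = 2.155322
f(2.155322) = -0.068671
u3 = 2.155322 − (-0.068671)·(2.155322 − 2.100000) / (-0.068671 − (-2.111900)) = 2.155322 − (-0.003799)/(2.043229) = 2.157181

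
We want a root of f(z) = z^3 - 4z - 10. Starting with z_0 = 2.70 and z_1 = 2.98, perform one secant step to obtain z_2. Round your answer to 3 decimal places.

f(2.70) = -1.11700, f(2.98) = 4.54359
z_2 = 2.98000 − 4.54359·(2.98000 − 2.70000) / (4.54359 − (-1.11700)) = 2.98000 − (1.27221)/(5.66059) = 2.75525

2.755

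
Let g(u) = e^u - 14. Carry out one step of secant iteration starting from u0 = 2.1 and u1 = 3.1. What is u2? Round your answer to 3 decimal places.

g(2.1) = -5.83383, g(3.1) = 8.19795
u2 = 3.10000 − 8.19795·(3.10000 − 2.10000) / (8.19795 − (-5.83383)) = 3.10000 − (8.19795)/(14.03178) = 2.51576

2.516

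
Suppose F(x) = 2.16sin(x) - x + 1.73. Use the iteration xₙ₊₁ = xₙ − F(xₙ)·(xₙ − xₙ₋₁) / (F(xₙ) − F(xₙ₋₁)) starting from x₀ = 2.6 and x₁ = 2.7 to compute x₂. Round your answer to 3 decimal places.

2.684

F(2.6) = 0.24348, F(2.7) = -0.04686
x₂ = 2.70000 − (-0.04686)·(2.70000 − 2.60000) / (-0.04686 − 0.24348) = 2.70000 − (-0.00469)/(-0.29034) = 2.68386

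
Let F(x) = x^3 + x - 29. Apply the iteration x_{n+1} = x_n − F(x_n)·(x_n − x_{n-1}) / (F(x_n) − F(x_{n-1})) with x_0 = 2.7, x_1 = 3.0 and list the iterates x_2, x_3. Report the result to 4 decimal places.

F(2.7) = -6.617000, F(3.0) = 1.000000
x_2 = 3.000000 − 1.000000·(3.000000 − 2.700000) / (1.000000 − (-6.617000)) = 3.000000 − (0.300000)/(7.617000) = 2.960614
F(2.960614) = -0.088896
x_3 = 2.960614 − (-0.088896)·(2.960614 − 3.000000) / (-0.088896 − 1.000000) = 2.960614 − (0.003501)/(-1.088896) = 2.963830

2.9606, 2.9638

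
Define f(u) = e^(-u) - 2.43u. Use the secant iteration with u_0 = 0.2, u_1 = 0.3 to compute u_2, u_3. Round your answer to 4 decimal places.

0.3037, 0.3037

f(0.2) = 0.332731, f(0.3) = 0.011818
u_2 = 0.300000 − 0.011818·(0.300000 − 0.200000) / (0.011818 − 0.332731) = 0.300000 − (0.001182)/(-0.320913) = 0.303683
f(0.303683) = 0.000146
u_3 = 0.303683 − 0.000146·(0.303683 − 0.300000) / (0.000146 − 0.011818) = 0.303683 − (0.000001)/(-0.011672) = 0.303729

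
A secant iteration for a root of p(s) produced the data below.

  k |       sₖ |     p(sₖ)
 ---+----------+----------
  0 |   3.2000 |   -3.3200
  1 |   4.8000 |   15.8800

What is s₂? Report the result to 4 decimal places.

3.4767

s₂ = 4.8000 − 15.8800·(4.8000 − 3.2000) / (15.8800 − (-3.3200))
   = 4.8000 − (25.408000)/(19.200000) = 3.476667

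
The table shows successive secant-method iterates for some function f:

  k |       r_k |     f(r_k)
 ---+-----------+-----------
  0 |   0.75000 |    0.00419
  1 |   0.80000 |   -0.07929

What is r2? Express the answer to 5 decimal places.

r2 = 0.80000 − (-0.07929)·(0.80000 − 0.75000) / (-0.07929 − 0.00419)
   = 0.80000 − (-0.0039645)/(-0.0834800) = 0.7525096

0.75251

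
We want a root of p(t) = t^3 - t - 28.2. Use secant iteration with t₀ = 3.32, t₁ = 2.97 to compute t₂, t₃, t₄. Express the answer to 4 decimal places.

3.1432, 3.1539, 3.1533

p(3.32) = 5.074368, p(2.97) = -4.971927
t₂ = 2.970000 − (-4.971927)·(2.970000 − 3.320000) / (-4.971927 − 5.074368) = 2.970000 − (1.740174)/(-10.046295) = 3.143216
p(3.143216) = -0.288862
t₃ = 3.143216 − (-0.288862)·(3.143216 − 2.970000) / (-0.288862 − (-4.971927)) = 3.143216 − (-0.050035)/(4.683065) = 3.153900
p(3.153900) = 0.018208
t₄ = 3.153900 − 0.018208·(3.153900 − 3.143216) / (0.018208 − (-0.288862)) = 3.153900 − (0.000195)/(0.307071) = 3.153266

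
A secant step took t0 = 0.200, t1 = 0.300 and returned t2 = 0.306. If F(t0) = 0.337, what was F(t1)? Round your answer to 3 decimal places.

0.019

The secant line through (0.200, 0.337) and (0.300, F(t1)) crosses zero at t2 = 0.306.
So (0.200, 0.337), (0.300, F(t1)), (0.306, 0) are collinear:
F(t1) = 0.337 · (0.300 − 0.306) / (0.200 − 0.306) = 0.337 · (-0.00600)/(-0.10600) = 0.01908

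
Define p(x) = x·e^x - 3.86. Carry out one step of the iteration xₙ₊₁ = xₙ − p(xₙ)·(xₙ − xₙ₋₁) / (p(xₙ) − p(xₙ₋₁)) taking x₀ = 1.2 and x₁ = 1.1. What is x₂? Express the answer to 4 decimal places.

1.1817

p(1.2) = 0.124140, p(1.1) = -0.555417
x₂ = 1.100000 − (-0.555417)·(1.100000 − 1.200000) / (-0.555417 − 0.124140) = 1.100000 − (0.055542)/(-0.679558) = 1.181732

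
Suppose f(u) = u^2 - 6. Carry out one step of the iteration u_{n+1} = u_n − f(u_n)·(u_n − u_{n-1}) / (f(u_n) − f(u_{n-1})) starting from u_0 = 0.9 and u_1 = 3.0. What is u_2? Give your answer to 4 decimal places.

2.2308

f(0.9) = -5.190000, f(3.0) = 3.000000
u_2 = 3.000000 − 3.000000·(3.000000 − 0.900000) / (3.000000 − (-5.190000)) = 3.000000 − (6.300000)/(8.190000) = 2.230769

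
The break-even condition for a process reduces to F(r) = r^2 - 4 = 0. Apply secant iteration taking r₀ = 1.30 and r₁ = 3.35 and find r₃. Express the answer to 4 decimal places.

1.9467

F(1.30) = -2.310000, F(3.35) = 7.222500
r₂ = 3.350000 − 7.222500·(3.350000 − 1.300000) / (7.222500 − (-2.310000)) = 3.350000 − (14.806125)/(9.532500) = 1.796774
F(1.796774) = -0.771602
r₃ = 1.796774 − (-0.771602)·(1.796774 − 3.350000) / (-0.771602 − 7.222500) = 1.796774 − (1.198473)/(-7.994102) = 1.946694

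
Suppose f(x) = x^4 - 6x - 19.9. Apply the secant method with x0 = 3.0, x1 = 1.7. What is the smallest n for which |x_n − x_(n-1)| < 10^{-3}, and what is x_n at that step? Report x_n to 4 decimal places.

f(3.0) = 43.100000, f(1.7) = -21.747900
x2 = 1.700000 − (-21.747900)·(-1.300000)/(-64.847900) = 2.135978;  |Δ| = 0.435978
f(2.135978) = -11.900350
x3 = 2.135978 − (-11.900350)·(0.435978)/(9.847550) = 2.662839;  |Δ| = 0.526861
f(2.662839) = 14.401188
x4 = 2.662839 − 14.401188·(0.526861)/(26.301537) = 2.374361;  |Δ| = 0.288478
f(2.374361) = -2.363745
x5 = 2.374361 − (-2.363745)·(-0.288478)/(-16.764933) = 2.415035;  |Δ| = 0.040674
f(2.415035) = -0.373413
x6 = 2.415035 − (-0.373413)·(0.040674)/(1.990332) = 2.422665;  |Δ| = 0.007631
f(2.422665) = 0.012782
x7 = 2.422665 − 0.012782·(0.007631)/(0.386195) = 2.422413;  |Δ| = 0.000253
|x7 − x6| = 0.000253 < 10^{-3}

n = 7, x_n = 2.4224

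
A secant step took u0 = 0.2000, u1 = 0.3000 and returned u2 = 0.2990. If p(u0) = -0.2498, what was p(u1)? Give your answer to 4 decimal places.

The secant line through (0.2000, -0.2498) and (0.3000, p(u1)) crosses zero at u2 = 0.2990.
So (0.2000, -0.2498), (0.3000, p(u1)), (0.2990, 0) are collinear:
p(u1) = -0.2498 · (0.3000 − 0.2990) / (0.2000 − 0.2990) = -0.2498 · (0.001000)/(-0.099000) = 0.002523

0.0025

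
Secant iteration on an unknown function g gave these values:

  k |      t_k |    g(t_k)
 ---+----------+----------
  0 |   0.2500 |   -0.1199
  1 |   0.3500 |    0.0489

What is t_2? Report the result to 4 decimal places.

0.3210

t_2 = 0.3500 − 0.0489·(0.3500 − 0.2500) / (0.0489 − (-0.1199))
   = 0.3500 − (0.004890)/(0.168800) = 0.321031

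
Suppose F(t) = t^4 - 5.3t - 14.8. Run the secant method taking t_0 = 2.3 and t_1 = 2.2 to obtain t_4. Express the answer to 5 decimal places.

F(2.3) = 0.9941000, F(2.2) = -3.0344000
t_2 = 2.2000000 − (-3.0344000)·(2.2000000 − 2.3000000) / (-3.0344000 − 0.9941000) = 2.2000000 − (0.3034400)/(-4.0285000) = 2.2753233
F(2.2753233) = -0.0568884
t_3 = 2.2753233 − (-0.0568884)·(2.2753233 − 2.2000000) / (-0.0568884 − (-3.0344000)) = 2.2753233 − (-0.0042850)/(2.9775116) = 2.2767624
F(2.2767624) = 0.0033578
t_4 = 2.2767624 − 0.0033578·(2.2767624 − 2.2753233) / (0.0033578 − (-0.0568884)) = 2.2767624 − (0.0000048)/(0.0602462) = 2.2766822

2.27668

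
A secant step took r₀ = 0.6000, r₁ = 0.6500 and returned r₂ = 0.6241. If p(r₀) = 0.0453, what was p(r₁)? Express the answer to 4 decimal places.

The secant line through (0.6000, 0.0453) and (0.6500, p(r₁)) crosses zero at r₂ = 0.6241.
So (0.6000, 0.0453), (0.6500, p(r₁)), (0.6241, 0) are collinear:
p(r₁) = 0.0453 · (0.6500 − 0.6241) / (0.6000 − 0.6241) = 0.0453 · (0.025900)/(-0.024100) = -0.048683

-0.0487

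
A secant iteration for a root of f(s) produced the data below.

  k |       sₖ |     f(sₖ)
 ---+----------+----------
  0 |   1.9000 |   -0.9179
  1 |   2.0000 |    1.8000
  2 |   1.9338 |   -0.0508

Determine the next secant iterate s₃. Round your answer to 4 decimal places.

s₃ = 1.9338 − (-0.0508)·(1.9338 − 2.0000) / (-0.0508 − 1.8000)
   = 1.9338 − (0.003363)/(-1.850800) = 1.935617

1.9356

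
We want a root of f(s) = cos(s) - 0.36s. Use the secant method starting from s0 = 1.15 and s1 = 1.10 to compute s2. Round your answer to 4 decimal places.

f(1.15) = -0.005513, f(1.10) = 0.057596
s2 = 1.100000 − 0.057596·(1.100000 − 1.150000) / (0.057596 − (-0.005513)) = 1.100000 − (-0.002880)/(0.063109) = 1.145632

1.1456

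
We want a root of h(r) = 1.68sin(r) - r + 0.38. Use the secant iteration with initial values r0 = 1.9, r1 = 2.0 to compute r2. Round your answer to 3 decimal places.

h(1.9) = 0.06978, h(2.0) = -0.09238
r2 = 2.00000 − (-0.09238)·(2.00000 − 1.90000) / (-0.09238 − 0.06978) = 2.00000 − (-0.00924)/(-0.16216) = 1.94303

1.943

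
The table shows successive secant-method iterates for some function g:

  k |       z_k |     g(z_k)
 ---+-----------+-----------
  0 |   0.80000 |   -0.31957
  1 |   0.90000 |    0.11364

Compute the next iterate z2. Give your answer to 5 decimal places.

0.87377

z2 = 0.90000 − 0.11364·(0.90000 − 0.80000) / (0.11364 − (-0.31957))
   = 0.90000 − (0.0113640)/(0.4332100) = 0.8737679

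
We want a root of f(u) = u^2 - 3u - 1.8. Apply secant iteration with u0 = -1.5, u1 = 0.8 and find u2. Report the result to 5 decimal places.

-0.16216

f(-1.5) = 4.9500000, f(0.8) = -3.5600000
u2 = 0.8000000 − (-3.5600000)·(0.8000000 − (-1.5000000)) / (-3.5600000 − 4.9500000) = 0.8000000 − (-8.1880000)/(-8.5100000) = -0.1621622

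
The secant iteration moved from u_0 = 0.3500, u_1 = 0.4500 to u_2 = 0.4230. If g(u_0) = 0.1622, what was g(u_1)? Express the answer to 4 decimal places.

The secant line through (0.3500, 0.1622) and (0.4500, g(u_1)) crosses zero at u_2 = 0.4230.
So (0.3500, 0.1622), (0.4500, g(u_1)), (0.4230, 0) are collinear:
g(u_1) = 0.1622 · (0.4500 − 0.4230) / (0.3500 − 0.4230) = 0.1622 · (0.027000)/(-0.073000) = -0.059992

-0.0600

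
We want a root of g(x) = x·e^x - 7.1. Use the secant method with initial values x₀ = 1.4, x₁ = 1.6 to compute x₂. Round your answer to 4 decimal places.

1.5266

g(1.4) = -1.422720, g(1.6) = 0.824852
x₂ = 1.600000 − 0.824852·(1.600000 − 1.400000) / (0.824852 − (-1.422720)) = 1.600000 − (0.164970)/(2.247572) = 1.526601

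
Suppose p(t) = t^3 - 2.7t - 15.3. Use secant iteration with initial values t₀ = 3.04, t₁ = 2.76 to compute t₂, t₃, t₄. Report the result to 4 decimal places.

2.8366, 2.8431, 2.8429

p(3.04) = 4.586464, p(2.76) = -1.727424
t₂ = 2.760000 − (-1.727424)·(2.760000 − 3.040000) / (-1.727424 − 4.586464) = 2.760000 − (0.483679)/(-6.313888) = 2.836606
p(2.836606) = -0.134568
t₃ = 2.836606 − (-0.134568)·(2.836606 − 2.760000) / (-0.134568 − (-1.727424)) = 2.836606 − (-0.010309)/(1.592856) = 2.843077
p(2.843077) = 0.004538
t₄ = 2.843077 − 0.004538·(2.843077 − 2.836606) / (0.004538 − (-0.134568)) = 2.843077 − (0.000029)/(0.139106) = 2.842866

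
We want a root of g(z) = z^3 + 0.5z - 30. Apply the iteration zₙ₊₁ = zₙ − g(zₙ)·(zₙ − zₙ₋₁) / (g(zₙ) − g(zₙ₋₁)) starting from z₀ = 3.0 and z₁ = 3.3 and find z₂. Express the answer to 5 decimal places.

g(3.0) = -1.5000000, g(3.3) = 7.5870000
z₂ = 3.3000000 − 7.5870000·(3.3000000 − 3.0000000) / (7.5870000 − (-1.5000000)) = 3.3000000 − (2.2761000)/(9.0870000) = 3.0495213

3.04952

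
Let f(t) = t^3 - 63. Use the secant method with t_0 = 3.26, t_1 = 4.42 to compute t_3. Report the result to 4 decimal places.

3.9704

f(3.26) = -28.354024, f(4.42) = 23.350888
t_2 = 4.420000 − 23.350888·(4.420000 − 3.260000) / (23.350888 − (-28.354024)) = 4.420000 − (27.087030)/(51.704912) = 3.896123
f(3.896123) = -3.857746
t_3 = 3.896123 − (-3.857746)·(3.896123 − 4.420000) / (-3.857746 − 23.350888) = 3.896123 − (2.020985)/(-27.208634) = 3.970400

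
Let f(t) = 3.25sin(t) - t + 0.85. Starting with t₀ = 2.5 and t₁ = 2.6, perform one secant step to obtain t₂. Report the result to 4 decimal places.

f(2.5) = 0.295034, f(2.6) = -0.074621
t₂ = 2.600000 − (-0.074621)·(2.600000 − 2.500000) / (-0.074621 − 0.295034) = 2.600000 − (-0.007462)/(-0.369655) = 2.579813

2.5798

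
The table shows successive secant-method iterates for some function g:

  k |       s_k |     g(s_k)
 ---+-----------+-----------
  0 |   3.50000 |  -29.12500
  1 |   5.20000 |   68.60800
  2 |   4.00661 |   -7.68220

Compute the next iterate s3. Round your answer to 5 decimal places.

s3 = 4.00661 − (-7.68220)·(4.00661 − 5.20000) / (-7.68220 − 68.60800)
   = 4.00661 − (9.1678607)/(-76.2902000) = 4.1267809

4.12678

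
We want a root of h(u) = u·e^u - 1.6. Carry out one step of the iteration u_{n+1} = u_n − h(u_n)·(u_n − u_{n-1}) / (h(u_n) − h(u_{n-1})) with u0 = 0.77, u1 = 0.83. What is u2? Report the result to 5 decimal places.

0.75427

h(0.77) = 0.0630200, h(0.83) = 0.3034546
u2 = 0.8300000 − 0.3034546·(0.8300000 − 0.7700000) / (0.3034546 − 0.0630200) = 0.8300000 − (0.0182073)/(0.2404345) = 0.7542735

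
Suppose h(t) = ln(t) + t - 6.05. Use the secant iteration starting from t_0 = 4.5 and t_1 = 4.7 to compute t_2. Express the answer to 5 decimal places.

h(4.5) = -0.0459226, h(4.7) = 0.1975625
t_2 = 4.7000000 − 0.1975625·(4.7000000 − 4.5000000) / (0.1975625 − (-0.0459226)) = 4.7000000 − (0.0395125)/(0.2434851) = 4.5377211

4.53772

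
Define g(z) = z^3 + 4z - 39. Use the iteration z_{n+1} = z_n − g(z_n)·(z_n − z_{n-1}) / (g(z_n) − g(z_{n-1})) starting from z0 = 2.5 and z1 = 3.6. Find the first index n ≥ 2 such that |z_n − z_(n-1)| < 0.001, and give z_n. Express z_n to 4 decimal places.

g(2.5) = -13.375000, g(3.6) = 22.056000
z2 = 3.600000 − 22.056000·(1.100000)/(35.431000) = 2.915244;  |Δ| = 0.684756
g(2.915244) = -2.563401
z3 = 2.915244 − (-2.563401)·(-0.684756)/(-24.619401) = 2.986541;  |Δ| = 0.071298
g(2.986541) = -0.415590
z4 = 2.986541 − (-0.415590)·(0.071298)/(2.147811) = 3.000337;  |Δ| = 0.013796
g(3.000337) = 0.010450
z5 = 3.000337 − 0.010450·(0.013796)/(0.426041) = 2.999999;  |Δ| = 0.000338
|z5 − z4| = 0.000338 < 0.001

n = 5, z_n = 3.0000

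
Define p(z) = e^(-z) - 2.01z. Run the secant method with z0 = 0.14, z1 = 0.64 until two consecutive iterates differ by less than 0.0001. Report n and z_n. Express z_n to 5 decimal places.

p(0.14) = 0.5879582, p(0.64) = -0.7591076
z2 = 0.6400000 − (-0.7591076)·(0.5000000)/(-1.3470658) = 0.3582366;  |Δ| = 0.2817634
p(0.3582366) = -0.0211480
z3 = 0.3582366 − (-0.0211480)·(-0.2817634)/(0.7379596) = 0.3501620;  |Δ| = 0.0080746
p(0.3501620) = 0.0007482
z4 = 0.3501620 − 0.0007482·(-0.0080746)/(0.0218962) = 0.3504380;  |Δ| = 0.0002759
p(0.3504380) = -0.0000008
z5 = 0.3504380 − (-0.0000008)·(0.0002759)/(-0.0007490) = 0.3504377;  |Δ| = 0.0000003
|z5 − z4| = 0.0000003 < 0.0001

n = 5, z_n = 0.35044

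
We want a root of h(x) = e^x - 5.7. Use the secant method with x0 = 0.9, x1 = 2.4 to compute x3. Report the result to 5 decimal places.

h(0.9) = -3.2403969, h(2.4) = 5.3231764
x2 = 2.4000000 − 5.3231764·(2.4000000 − 0.9000000) / (5.3231764 − (-3.2403969)) = 2.4000000 − (7.9847646)/(8.5635733) = 1.4675896
h(1.4675896) = -1.3612355
x3 = 1.4675896 − (-1.3612355)·(1.4675896 − 2.4000000) / (-1.3612355 − 5.3231764) = 1.4675896 − (1.2692301)/(-6.6844119) = 1.6574687

1.65747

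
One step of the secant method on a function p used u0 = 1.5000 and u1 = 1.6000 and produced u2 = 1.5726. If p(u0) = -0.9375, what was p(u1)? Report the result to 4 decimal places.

0.3538

The secant line through (1.5000, -0.9375) and (1.6000, p(u1)) crosses zero at u2 = 1.5726.
So (1.5000, -0.9375), (1.6000, p(u1)), (1.5726, 0) are collinear:
p(u1) = -0.9375 · (1.6000 − 1.5726) / (1.5000 − 1.5726) = -0.9375 · (0.027400)/(-0.072600) = 0.353822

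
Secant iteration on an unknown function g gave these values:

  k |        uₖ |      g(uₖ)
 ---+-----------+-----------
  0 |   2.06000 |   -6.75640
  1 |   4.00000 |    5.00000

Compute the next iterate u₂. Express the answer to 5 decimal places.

3.17492

u₂ = 4.00000 − 5.00000·(4.00000 − 2.06000) / (5.00000 − (-6.75640))
   = 4.00000 − (9.7000000)/(11.7564000) = 3.1749175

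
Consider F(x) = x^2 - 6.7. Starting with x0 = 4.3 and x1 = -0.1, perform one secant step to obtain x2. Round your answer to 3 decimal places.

F(4.3) = 11.79000, F(-0.1) = -6.69000
x2 = -0.10000 − (-6.69000)·(-0.10000 − 4.30000) / (-6.69000 − 11.79000) = -0.10000 − (29.43600)/(-18.48000) = 1.49286

1.493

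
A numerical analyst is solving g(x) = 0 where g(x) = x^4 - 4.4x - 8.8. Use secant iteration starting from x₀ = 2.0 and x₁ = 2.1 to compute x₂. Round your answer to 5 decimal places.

g(2.0) = -1.6000000, g(2.1) = 1.4081000
x₂ = 2.1000000 − 1.4081000·(2.1000000 − 2.0000000) / (1.4081000 − (-1.6000000)) = 2.1000000 − (0.1408100)/(3.0081000) = 2.0531897

2.05319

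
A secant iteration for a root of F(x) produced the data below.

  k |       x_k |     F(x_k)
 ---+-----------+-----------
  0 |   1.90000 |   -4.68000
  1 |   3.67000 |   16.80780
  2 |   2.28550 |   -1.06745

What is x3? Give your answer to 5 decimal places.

2.36818

x3 = 2.28550 − (-1.06745)·(2.28550 − 3.67000) / (-1.06745 − 16.80780)
   = 2.28550 − (1.4778845)/(-17.8752500) = 2.3681777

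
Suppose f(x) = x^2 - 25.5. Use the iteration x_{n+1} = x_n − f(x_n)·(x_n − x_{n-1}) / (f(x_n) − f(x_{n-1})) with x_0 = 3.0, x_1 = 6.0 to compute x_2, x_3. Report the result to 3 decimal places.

f(3.0) = -16.50000, f(6.0) = 10.50000
x_2 = 6.00000 − 10.50000·(6.00000 − 3.00000) / (10.50000 − (-16.50000)) = 6.00000 − (31.50000)/(27.00000) = 4.83333
f(4.83333) = -2.13889
x_3 = 4.83333 − (-2.13889)·(4.83333 − 6.00000) / (-2.13889 − 10.50000) = 4.83333 − (2.49537)/(-12.63889) = 5.03077

4.833, 5.031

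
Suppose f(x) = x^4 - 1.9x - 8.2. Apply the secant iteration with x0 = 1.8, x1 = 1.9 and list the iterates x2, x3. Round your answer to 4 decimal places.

f(1.8) = -1.122400, f(1.9) = 1.222100
x2 = 1.900000 − 1.222100·(1.900000 − 1.800000) / (1.222100 − (-1.122400)) = 1.900000 − (0.122210)/(2.344500) = 1.847874
f(1.847874) = -0.051212
x3 = 1.847874 − (-0.051212)·(1.847874 − 1.900000) / (-0.051212 − 1.222100) = 1.847874 − (0.002669)/(-1.273312) = 1.849970

1.8479, 1.8500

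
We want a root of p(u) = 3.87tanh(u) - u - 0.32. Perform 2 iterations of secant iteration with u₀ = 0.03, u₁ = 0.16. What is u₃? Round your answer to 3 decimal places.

0.112

p(0.03) = -0.23393, p(0.16) = 0.13397
u₂ = 0.16000 − 0.13397·(0.16000 − 0.03000) / (0.13397 − (-0.23393)) = 0.16000 − (0.01742)/(0.36790) = 0.11266
p(0.11266) = 0.00150
u₃ = 0.11266 − 0.00150·(0.11266 − 0.16000) / (0.00150 − 0.13397) = 0.11266 − (-0.00007)/(-0.13247) = 0.11212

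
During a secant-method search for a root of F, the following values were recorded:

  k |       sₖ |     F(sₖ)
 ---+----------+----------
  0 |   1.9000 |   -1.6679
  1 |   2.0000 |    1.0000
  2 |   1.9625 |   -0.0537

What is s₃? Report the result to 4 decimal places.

1.9644

s₃ = 1.9625 − (-0.0537)·(1.9625 − 2.0000) / (-0.0537 − 1.0000)
   = 1.9625 − (0.002014)/(-1.053700) = 1.964411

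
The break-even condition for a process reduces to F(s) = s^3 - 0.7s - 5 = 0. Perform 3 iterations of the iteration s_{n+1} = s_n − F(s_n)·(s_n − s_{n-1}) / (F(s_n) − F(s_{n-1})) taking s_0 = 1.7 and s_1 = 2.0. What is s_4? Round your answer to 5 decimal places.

1.84617

F(1.7) = -1.2770000, F(2.0) = 1.6000000
s_2 = 2.0000000 − 1.6000000·(2.0000000 − 1.7000000) / (1.6000000 − (-1.2770000)) = 2.0000000 − (0.4800000)/(2.8770000) = 1.8331595
F(1.8331595) = -0.1229269
s_3 = 1.8331595 − (-0.1229269)·(1.8331595 − 2.0000000) / (-0.1229269 − 1.6000000) = 1.8331595 − (0.0205092)/(-1.7229269) = 1.8450632
F(1.8450632) = -0.0104725
s_4 = 1.8450632 − (-0.0104725)·(1.8450632 − 1.8331595) / (-0.0104725 − (-0.1229269)) = 1.8450632 − (-0.0001247)/(0.1124544) = 1.8461718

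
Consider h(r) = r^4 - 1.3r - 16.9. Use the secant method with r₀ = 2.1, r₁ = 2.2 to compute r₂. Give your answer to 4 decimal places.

2.1047

h(2.1) = -0.181900, h(2.2) = 3.665600
r₂ = 2.200000 − 3.665600·(2.200000 − 2.100000) / (3.665600 − (-0.181900)) = 2.200000 − (0.366560)/(3.847500) = 2.104728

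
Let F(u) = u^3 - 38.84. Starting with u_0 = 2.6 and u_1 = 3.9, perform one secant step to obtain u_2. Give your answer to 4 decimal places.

3.2622

F(2.6) = -21.264000, F(3.9) = 20.479000
u_2 = 3.900000 − 20.479000·(3.900000 − 2.600000) / (20.479000 − (-21.264000)) = 3.900000 − (26.622700)/(41.743000) = 3.262224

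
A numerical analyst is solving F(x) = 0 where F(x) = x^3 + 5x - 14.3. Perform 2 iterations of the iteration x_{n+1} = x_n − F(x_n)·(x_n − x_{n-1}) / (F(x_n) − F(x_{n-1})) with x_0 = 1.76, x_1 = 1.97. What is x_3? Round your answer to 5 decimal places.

F(1.76) = -0.0482240, F(1.97) = 3.1953730
x_2 = 1.9700000 − 3.1953730·(1.9700000 − 1.7600000) / (3.1953730 − (-0.0482240)) = 1.9700000 − (0.6710283)/(3.2435970) = 1.7631222
F(1.7631222) = -0.0035480
x_3 = 1.7631222 − (-0.0035480)·(1.7631222 − 1.9700000) / (-0.0035480 − 3.1953730) = 1.7631222 − (0.0007340)/(-3.1989210) = 1.7633516

1.76335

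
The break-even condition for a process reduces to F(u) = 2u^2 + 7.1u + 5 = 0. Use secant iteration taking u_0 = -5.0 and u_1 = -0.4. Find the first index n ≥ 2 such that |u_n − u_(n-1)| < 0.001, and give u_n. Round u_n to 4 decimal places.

n = 7, u_n = -0.9684

F(-5.0) = 19.500000, F(-0.4) = 2.480000
u_2 = -0.400000 − 2.480000·(4.600000)/(-17.020000) = 0.270270;  |Δ| = 0.670270
F(0.270270) = 7.065011
u_3 = 0.270270 − 7.065011·(0.670270)/(4.585011) = -0.762544;  |Δ| = 1.032815
F(-0.762544) = 0.748882
u_4 = -0.762544 − 0.748882·(-1.032815)/(-6.316128) = -0.885002;  |Δ| = 0.122457
F(-0.885002) = 0.282943
u_5 = -0.885002 − 0.282943·(-0.122457)/(-0.465939) = -0.959365;  |Δ| = 0.074363
F(-0.959365) = 0.029272
u_6 = -0.959365 − 0.029272·(-0.074363)/(-0.253671) = -0.967946;  |Δ| = 0.008581
F(-0.967946) = 0.001423
u_7 = -0.967946 − 0.001423·(-0.008581)/(-0.027849) = -0.968384;  |Δ| = 0.000439
|u_7 − u_6| = 0.000439 < 0.001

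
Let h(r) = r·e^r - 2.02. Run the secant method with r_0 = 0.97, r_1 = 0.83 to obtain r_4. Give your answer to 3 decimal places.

h(0.97) = 0.53881, h(0.83) = -0.11655
r_2 = 0.83000 − (-0.11655)·(0.83000 − 0.97000) / (-0.11655 − 0.53881) = 0.83000 − (0.01632)/(-0.65535) = 0.85490
h(0.85490) = -0.01002
r_3 = 0.85490 − (-0.01002)·(0.85490 − 0.83000) / (-0.01002 − (-0.11655)) = 0.85490 − (-0.00025)/(0.10652) = 0.85724
h(0.85724) = 0.00021
r_4 = 0.85724 − 0.00021·(0.85724 − 0.85490) / (0.00021 − (-0.01002)) = 0.85724 − (0.00000)/(0.01024) = 0.85719

0.857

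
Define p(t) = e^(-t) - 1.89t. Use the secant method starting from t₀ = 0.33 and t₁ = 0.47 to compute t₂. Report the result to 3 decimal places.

p(0.33) = 0.09522, p(0.47) = -0.26330
t₂ = 0.47000 − (-0.26330)·(0.47000 − 0.33000) / (-0.26330 − 0.09522) = 0.47000 − (-0.03686)/(-0.35852) = 0.36718

0.367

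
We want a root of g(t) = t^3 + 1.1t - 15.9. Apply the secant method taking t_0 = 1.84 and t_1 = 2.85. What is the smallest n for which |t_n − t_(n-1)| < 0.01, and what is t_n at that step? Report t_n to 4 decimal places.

g(1.84) = -7.646496, g(2.85) = 10.384125
t_2 = 2.850000 − 10.384125·(1.010000)/(18.030621) = 2.268325;  |Δ| = 0.581675
g(2.268325) = -1.733638
t_3 = 2.268325 − (-1.733638)·(-0.581675)/(-12.117763) = 2.351543;  |Δ| = 0.083218
g(2.351543) = -0.309854
t_4 = 2.351543 − (-0.309854)·(0.083218)/(1.423784) = 2.369653;  |Δ| = 0.018110
g(2.369653) = 0.012827
t_5 = 2.369653 − 0.012827·(0.018110)/(0.322681) = 2.368933;  |Δ| = 0.000720
|t_5 − t_4| = 0.000720 < 0.01

n = 5, t_n = 2.3689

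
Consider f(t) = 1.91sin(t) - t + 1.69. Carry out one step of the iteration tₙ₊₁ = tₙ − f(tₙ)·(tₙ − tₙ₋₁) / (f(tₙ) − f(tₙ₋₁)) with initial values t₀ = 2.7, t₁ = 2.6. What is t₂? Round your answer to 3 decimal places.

f(2.7) = -0.19370, f(2.6) = 0.07461
t₂ = 2.60000 − 0.07461·(2.60000 − 2.70000) / (0.07461 − (-0.19370)) = 2.60000 − (-0.00746)/(0.26831) = 2.62781

2.628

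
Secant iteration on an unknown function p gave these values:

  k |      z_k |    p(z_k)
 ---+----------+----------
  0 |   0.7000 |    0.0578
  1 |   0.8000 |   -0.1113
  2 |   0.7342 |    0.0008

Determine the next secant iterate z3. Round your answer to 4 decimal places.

z3 = 0.7342 − 0.0008·(0.7342 − 0.8000) / (0.0008 − (-0.1113))
   = 0.7342 − (-0.000053)/(0.112100) = 0.734670

0.7347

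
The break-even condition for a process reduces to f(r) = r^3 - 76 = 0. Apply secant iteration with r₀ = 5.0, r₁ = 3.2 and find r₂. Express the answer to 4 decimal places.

f(5.0) = 49.000000, f(3.2) = -43.232000
r₂ = 3.200000 − (-43.232000)·(3.200000 − 5.000000) / (-43.232000 − 49.000000) = 3.200000 − (77.817600)/(-92.232000) = 4.043716

4.0437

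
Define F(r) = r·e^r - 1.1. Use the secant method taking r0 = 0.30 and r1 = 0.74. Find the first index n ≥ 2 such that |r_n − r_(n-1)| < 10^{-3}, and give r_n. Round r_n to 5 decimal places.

n = 5, r_n = 0.60230

F(0.30) = -0.6950424, F(0.74) = 0.4509923
r2 = 0.7400000 − 0.4509923·(0.4400000)/(1.1460346) = 0.5668494;  |Δ| = 0.1731506
F(0.5668494) = -0.1008119
r3 = 0.5668494 − (-0.1008119)·(-0.1731506)/(-0.5518042) = 0.5984832;  |Δ| = 0.0316338
F(0.5984832) = -0.0111455
r4 = 0.5984832 − (-0.0111455)·(0.0316338)/(0.0896665) = 0.6024152;  |Δ| = 0.0039321
F(0.6024152) = 0.0003264
r5 = 0.6024152 − 0.0003264·(0.0039321)/(0.0114719) = 0.6023033;  |Δ| = 0.0001119
|r5 − r4| = 0.0001119 < 10^{-3}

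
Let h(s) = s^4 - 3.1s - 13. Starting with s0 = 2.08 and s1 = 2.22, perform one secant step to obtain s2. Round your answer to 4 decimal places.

h(2.08) = -0.730263, h(2.22) = 4.407127
s2 = 2.220000 − 4.407127·(2.220000 − 2.080000) / (4.407127 − (-0.730263)) = 2.220000 − (0.616998)/(5.137390) = 2.099901

2.0999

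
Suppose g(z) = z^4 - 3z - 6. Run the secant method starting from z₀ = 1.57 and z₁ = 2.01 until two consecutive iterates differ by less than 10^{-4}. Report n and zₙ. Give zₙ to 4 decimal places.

n = 6, zₙ = 1.8426

g(1.57) = -4.634268, g(2.01) = 4.292408
z₂ = 2.010000 − 4.292408·(0.440000)/(8.926676) = 1.798425;  |Δ| = 0.211575
g(1.798425) = -0.934364
z₃ = 1.798425 − (-0.934364)·(-0.211575)/(-5.226772) = 1.836247;  |Δ| = 0.037822
g(1.836247) = -0.139677
z₄ = 1.836247 − (-0.139677)·(0.037822)/(0.794687) = 1.842895;  |Δ| = 0.006648
g(1.842895) = 0.005913
z₅ = 1.842895 − 0.005913·(0.006648)/(0.145590) = 1.842625;  |Δ| = 0.000270
g(1.842625) = -0.000035
z₆ = 1.842625 − (-0.000035)·(-0.000270)/(-0.005948) = 1.842627;  |Δ| = 0.000002
|z₆ − z₅| = 0.000002 < 10^{-4}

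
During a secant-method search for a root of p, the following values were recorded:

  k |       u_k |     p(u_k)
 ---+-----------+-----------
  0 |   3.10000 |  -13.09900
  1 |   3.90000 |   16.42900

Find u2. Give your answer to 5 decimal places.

3.45489

u2 = 3.90000 − 16.42900·(3.90000 − 3.10000) / (16.42900 − (-13.09900))
   = 3.90000 − (13.1432000)/(29.5280000) = 3.4548903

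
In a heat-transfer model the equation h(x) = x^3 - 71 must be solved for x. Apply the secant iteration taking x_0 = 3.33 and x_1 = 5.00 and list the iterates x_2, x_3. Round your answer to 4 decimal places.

3.9761, 4.1102

h(3.33) = -34.073963, h(5.00) = 54.000000
x_2 = 5.000000 − 54.000000·(5.000000 − 3.330000) / (54.000000 − (-34.073963)) = 5.000000 − (90.180000)/(88.073963) = 3.976088
h(3.976088) = -8.140935
x_3 = 3.976088 − (-8.140935)·(3.976088 − 5.000000) / (-8.140935 − 54.000000) = 3.976088 − (8.335602)/(-62.140935) = 4.110228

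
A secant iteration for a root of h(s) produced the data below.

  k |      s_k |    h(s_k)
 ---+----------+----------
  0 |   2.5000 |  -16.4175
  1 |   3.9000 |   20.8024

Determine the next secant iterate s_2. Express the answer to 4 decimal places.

s_2 = 3.9000 − 20.8024·(3.9000 − 2.5000) / (20.8024 − (-16.4175))
   = 3.9000 − (29.123360)/(37.219900) = 3.117533

3.1175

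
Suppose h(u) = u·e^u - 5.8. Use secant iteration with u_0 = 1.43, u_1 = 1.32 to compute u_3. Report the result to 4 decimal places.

h(1.43) = 0.175540, h(1.32) = -0.858684
u_2 = 1.320000 − (-0.858684)·(1.320000 − 1.430000) / (-0.858684 − 0.175540) = 1.320000 − (0.094455)/(-1.034224) = 1.411330
h(1.411330) = -0.011566
u_3 = 1.411330 − (-0.011566)·(1.411330 − 1.320000) / (-0.011566 − (-0.858684)) = 1.411330 − (-0.001056)/(0.847118) = 1.412577

1.4126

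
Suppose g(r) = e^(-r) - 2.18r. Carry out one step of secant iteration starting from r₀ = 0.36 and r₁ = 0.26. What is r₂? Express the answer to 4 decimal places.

0.3301

g(0.36) = -0.087124, g(0.26) = 0.204252
r₂ = 0.260000 − 0.204252·(0.260000 − 0.360000) / (0.204252 − (-0.087124)) = 0.260000 − (-0.020425)/(0.291375) = 0.330099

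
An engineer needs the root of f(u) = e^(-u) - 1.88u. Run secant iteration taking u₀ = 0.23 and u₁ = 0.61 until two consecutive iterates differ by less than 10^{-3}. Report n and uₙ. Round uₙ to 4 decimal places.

f(0.23) = 0.362134, f(0.61) = -0.603449
u₂ = 0.610000 − (-0.603449)·(0.380000)/(-0.965583) = 0.372516;  |Δ| = 0.237484
f(0.372516) = -0.011331
u₃ = 0.372516 − (-0.011331)·(-0.237484)/(0.592118) = 0.367971;  |Δ| = 0.004545
f(0.367971) = 0.000351
u₄ = 0.367971 − 0.000351·(-0.004545)/(0.011682) = 0.368108;  |Δ| = 0.000137
|u₄ − u₃| = 0.000137 < 10^{-3}

n = 4, uₙ = 0.3681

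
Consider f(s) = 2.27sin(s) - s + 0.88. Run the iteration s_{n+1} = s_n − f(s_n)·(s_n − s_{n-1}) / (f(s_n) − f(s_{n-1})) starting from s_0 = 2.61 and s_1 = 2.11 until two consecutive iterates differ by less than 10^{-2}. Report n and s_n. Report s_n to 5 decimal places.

f(2.61) = -0.5793214, f(2.11) = 0.7179275
s_2 = 2.1100000 − 0.7179275·(-0.5000000)/(1.2972489) = 2.3867115;  |Δ| = 0.2767115
f(2.3867115) = 0.0486972
s_3 = 2.3867115 − 0.0486972·(0.2767115)/(-0.6692303) = 2.4068467;  |Δ| = 0.0201352
f(2.4068467) = -0.0050418
s_4 = 2.4068467 − (-0.0050418)·(0.0201352)/(-0.0537390) = 2.4049576;  |Δ| = 0.0018891
|s_4 − s_3| = 0.0018891 < 10^{-2}

n = 4, s_n = 2.40496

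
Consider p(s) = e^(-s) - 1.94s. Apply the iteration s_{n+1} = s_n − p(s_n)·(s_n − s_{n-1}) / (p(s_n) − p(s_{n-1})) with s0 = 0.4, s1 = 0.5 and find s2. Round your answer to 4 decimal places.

p(0.4) = -0.105680, p(0.5) = -0.363469
s2 = 0.500000 − (-0.363469)·(0.500000 − 0.400000) / (-0.363469 − (-0.105680)) = 0.500000 − (-0.036347)/(-0.257789) = 0.359005

0.3590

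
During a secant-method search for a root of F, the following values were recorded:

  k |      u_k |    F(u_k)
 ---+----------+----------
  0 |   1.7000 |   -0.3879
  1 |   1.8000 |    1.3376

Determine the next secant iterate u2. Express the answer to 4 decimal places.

u2 = 1.8000 − 1.3376·(1.8000 − 1.7000) / (1.3376 − (-0.3879))
   = 1.8000 − (0.133760)/(1.725500) = 1.722480

1.7225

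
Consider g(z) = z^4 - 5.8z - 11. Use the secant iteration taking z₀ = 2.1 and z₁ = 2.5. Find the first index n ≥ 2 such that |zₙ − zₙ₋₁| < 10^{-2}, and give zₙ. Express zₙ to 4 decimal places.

g(2.1) = -3.731900, g(2.5) = 13.562500
z₂ = 2.500000 − 13.562500·(0.400000)/(17.294400) = 2.186315;  |Δ| = 0.313685
g(2.186315) = -0.832495
z₃ = 2.186315 − (-0.832495)·(-0.313685)/(-14.394995) = 2.204456;  |Δ| = 0.018141
g(2.204456) = -0.169886
z₄ = 2.204456 − (-0.169886)·(0.018141)/(0.662610) = 2.209107;  |Δ| = 0.004651
|z₄ − z₃| = 0.004651 < 10^{-2}

n = 4, zₙ = 2.2091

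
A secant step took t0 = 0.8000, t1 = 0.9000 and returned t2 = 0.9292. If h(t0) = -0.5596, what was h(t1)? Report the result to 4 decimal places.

The secant line through (0.8000, -0.5596) and (0.9000, h(t1)) crosses zero at t2 = 0.9292.
So (0.8000, -0.5596), (0.9000, h(t1)), (0.9292, 0) are collinear:
h(t1) = -0.5596 · (0.9000 − 0.9292) / (0.8000 − 0.9292) = -0.5596 · (-0.029200)/(-0.129200) = -0.126473

-0.1265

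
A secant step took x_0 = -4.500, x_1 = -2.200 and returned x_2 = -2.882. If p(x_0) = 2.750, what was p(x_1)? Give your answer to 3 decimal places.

The secant line through (-4.500, 2.750) and (-2.200, p(x_1)) crosses zero at x_2 = -2.882.
So (-4.500, 2.750), (-2.200, p(x_1)), (-2.882, 0) are collinear:
p(x_1) = 2.750 · (-2.200 − (-2.882)) / (-4.500 − (-2.882)) = 2.750 · (0.68200)/(-1.61800) = -1.15915

-1.159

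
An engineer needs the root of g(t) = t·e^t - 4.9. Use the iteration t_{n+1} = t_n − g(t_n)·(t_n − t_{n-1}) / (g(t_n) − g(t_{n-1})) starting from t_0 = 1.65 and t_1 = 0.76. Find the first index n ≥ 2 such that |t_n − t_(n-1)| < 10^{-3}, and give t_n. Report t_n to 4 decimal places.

g(1.65) = 3.691517, g(0.76) = -3.274910
t_2 = 0.760000 − (-3.274910)·(-0.890000)/(-6.966427) = 1.178388;  |Δ| = 0.418388
g(1.178388) = -1.071261
t_3 = 1.178388 − (-1.071261)·(0.418388)/(2.203649) = 1.381779;  |Δ| = 0.203391
g(1.381779) = 0.602218
t_4 = 1.381779 − 0.602218·(0.203391)/(1.673478) = 1.308587;  |Δ| = 0.073192
g(1.308587) = -0.056998
t_5 = 1.308587 − (-0.056998)·(-0.073192)/(-0.659215) = 1.314915;  |Δ| = 0.006328
g(1.314915) = -0.002682
t_6 = 1.314915 − (-0.002682)·(0.006328)/(0.054316) = 1.315228;  |Δ| = 0.000313
|t_6 − t_5| = 0.000313 < 10^{-3}

n = 6, t_n = 1.3152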